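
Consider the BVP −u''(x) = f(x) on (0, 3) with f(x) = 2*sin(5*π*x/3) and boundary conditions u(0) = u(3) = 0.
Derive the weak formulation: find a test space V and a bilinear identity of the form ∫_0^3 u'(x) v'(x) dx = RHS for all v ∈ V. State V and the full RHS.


V = H^1_0(0, 3) (so v(0) = v(3) = 0); weak form: ∫_0^3 u'v' dx = ∫_0^3 (2*sin(5*π*x/3)) v dx for all v ∈ V.

Multiply both sides by a test function v and integrate from 0 to 3:
  ∫_0^3 −u''(x) v(x) dx = ∫_0^3 f(x) v(x) dx.
Integrate the LHS by parts once:
  ∫_0^3 −u'' v dx = −[u'(x) v(x)]_0^3 + ∫_0^3 u'(x) v'(x) dx.
Thus ∫_0^3 u'(x) v'(x) dx = ∫_0^3 f(x) v(x) dx + [u'(x) v(x)]_0^3.
Choose V so that boundary terms are either known or forced to vanish.
u is Dirichlet: u(0) = u(3) = 0. Let V = H^1_0(0, 3); then v(0) = v(3) = 0, and [u' v]_0^3 = 0.
Weak formulation: find u (satisfying any essential BC) such that ∫_0^3 u'(x) v'(x) dx = ∫_0^3 f v dx for all v ∈ V.
Substituting f(x) = 2*sin(5*π*x/3), the right-hand side is ∫_0^3 (2*sin(5*π*x/3)) v dx.


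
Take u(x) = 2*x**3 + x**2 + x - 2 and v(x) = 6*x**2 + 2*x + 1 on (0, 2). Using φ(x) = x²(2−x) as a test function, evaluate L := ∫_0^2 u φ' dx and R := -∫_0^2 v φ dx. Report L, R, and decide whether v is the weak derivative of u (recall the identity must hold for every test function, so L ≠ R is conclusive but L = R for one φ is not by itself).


LHS = -52/3, RHS = -52/3. Yes, v = u' weakly.

u(x) = 2*x**3 + x**2 + x - 2, classical derivative u'(x) = 6*x**2 + 2*x + 1.
φ(x) = x²(2−x), so φ'(x) = x*(4 - 3*x).
Note φ(0) = φ(2) = 0, so the boundary term u·φ vanishes.
LHS = ∫_0^2 u(x) φ'(x) dx = ∫_0^2 (-6*x^5 + 5*x^4 + x^3 + 10*x^2 - 8*x) dx. Term by term:
  ∫_0^2 -6*x^5 dx = -64;  ∫_0^2 5*x^4 dx = 32;  ∫_0^2 x^3 dx = 4;
  ∫_0^2 10*x^2 dx = 80/3;  ∫_0^2 -8*x dx = -16.
Sum: -64 + 32 + 4 + 80/3 − 16 = -52/3.
So LHS = -52/3.
∫_0^2 v(x) φ(x) dx = ∫_0^2 (-6*x^5 + 10*x^4 + 3*x^3 + 2*x^2) dx. Term by term:
  ∫_0^2 -6*x^5 dx = -64;  ∫_0^2 10*x^4 dx = 64;  ∫_0^2 3*x^3 dx = 12;
  ∫_0^2 2*x^2 dx = 16/3.
Sum: -64 + 64 + 12 + 16/3 = 52/3.
So RHS = -∫_0^2 v(x) φ(x) dx = -52/3.
LHS = RHS, so the identity holds for this test φ.
Moreover u is smooth here and v(x) = u'(x) = 6*x**2 + 2*x + 1 pointwise, so the identity holds for every test function. Hence v is the weak derivative of u.


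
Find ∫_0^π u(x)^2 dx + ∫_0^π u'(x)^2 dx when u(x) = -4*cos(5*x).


||u||_{H^1(0,π)}^2 = 208*π

u'(x) = 20*sin(5*x).
Expand u² and (u')² and integrate term by term on (0, π), using: for integers n ≥ 1, ∫_0^π sin²(nx) dx = ∫_0^π cos²(nx) dx = π/2; for n ≠ n', ∫_0^π sin(nx)sin(n'x) dx = ∫_0^π cos(nx)cos(n'x) dx = 0; and by product-to-sum, ∫_0^π sin(nx)cos(n'x) dx = ½∫_0^π [sin((n+n')x) + sin((n−n')x)] dx, which is 0 when n+n' is even and 2n/(n²−n'²) when n+n' is odd (it need not vanish on (0, π)).
  u² squared terms: (-4)²·∫cos(5x)² dx = 16·π/2 = 8*π.
  So ∫_0^π u² dx = 8*π.
  (u')² squared terms: (20)²·∫sin(5x)² dx = 400·π/2 = 200*π.
  So ∫_0^π (u')² dx = 200*π.
||u||_{H^1}^2 = (8*π) + (200*π) = 208*π.


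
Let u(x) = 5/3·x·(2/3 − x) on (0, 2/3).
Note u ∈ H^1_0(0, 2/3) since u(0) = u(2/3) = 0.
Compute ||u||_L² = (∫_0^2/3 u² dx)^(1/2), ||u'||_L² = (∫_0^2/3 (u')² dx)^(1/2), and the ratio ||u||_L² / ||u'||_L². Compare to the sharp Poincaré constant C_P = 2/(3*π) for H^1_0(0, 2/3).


||u||_L² / ||u'||_L² = sqrt(10)/15 < C_P = 2/(3*π).

u(x) = 5/3·x·(2/3 − x), so u'(x) = 10/9 - 10*x/3.
u(x) = 5/3·x·(2/3 − x) vanishes at x = 0 and x = 2/3, so u ∈ H^1_0(0, 2/3). Differentiate via the product rule and integrate the resulting polynomials term by term.
  ∫_0^2/3 u² dx = ∫_0^2/3 (25*x^4/9 - 100*x^3/27 + 100*x^2/81) dx. Term by term:
    ∫_0^2/3 25*x^4/9 dx = 160/2187;  ∫_0^2/3 -100*x^3/27 dx = -400/2187;  ∫_0^2/3 100*x^2/81 dx = 800/6561.
  Sum: 160/2187 − 400/2187 + 800/6561 = 80/6561.
  ∫_0^2/3 (u')² dx = ∫_0^2/3 (100*x^2/9 - 200*x/27 + 100/81) dx. Term by term:
    ∫_0^2/3 100*x^2/9 dx = 800/729;  ∫_0^2/3 -200*x/27 dx = -400/243;  ∫_0^2/3 100/81 dx = 200/243.
  Sum: 800/729 − 400/243 + 200/243 = 200/729.
∫_0^2/3 u² dx = 80/6561, so ||u||_L² = 4*sqrt(5)/81.
∫_0^2/3 (u')² dx = 200/729, so ||u'||_L² = 10*sqrt(2)/27.
Ratio ||u||_L² / ||u'||_L² = sqrt(10)/15.
Sharp Poincaré constant on H^1_0(0, 2/3) is C_P = L/π = 2/(3*π), achieved by sin(3*π/2·x).
A polynomial bump cannot attain the sharp Poincaré constant (only the first sine eigenfunction does), so the ratio is strictly less than C_P, consistent with ||u||_L² ≤ C_P ||u'||_L².


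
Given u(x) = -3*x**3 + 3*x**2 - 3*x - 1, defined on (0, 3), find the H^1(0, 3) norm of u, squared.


||u||_{H^1}^2 = 146148/35

The H^1 norm (squared) on an interval (0, L) is
  ||u||_{H^1}^2 = ∫_0^L u(x)^2 dx + ∫_0^L u'(x)^2 dx.
Compute u'(x) = -9*x**2 + 6*x - 3.
Then u(x)^2 = 9*x**6 - 18*x**5 + 27*x**4 - 12*x**3 + 3*x**2 + 6*x + 1 and u'(x)^2 = 81*x**4 - 108*x**3 + 90*x**2 - 36*x + 9.
Integrate each monomial from 0 to 3 using ∫_0^3 c·x^n dx = c·3^(n+1)/(n+1):
  ∫_0^3 u(x)^2 dx = ∫_0^3 (9*x^6 - 18*x^5 + 27*x^4 - 12*x^3 + 3*x^2 + 6*x + 1) dx. Term by term:
    ∫_0^3 9*x^6 dx = 19683/7;  ∫_0^3 -18*x^5 dx = -2187;  ∫_0^3 27*x^4 dx = 6561/5;
    ∫_0^3 -12*x^3 dx = -243;  ∫_0^3 3*x^2 dx = 27;  ∫_0^3 6*x dx = 27;
    ∫_0^3 1 dx = 3.
  Sum: 19683/7 − 2187 + 6561/5 − 243 + 27 + 27 + 3 = 61287/35.
  ∫_0^3 u'(x)^2 dx = ∫_0^3 (81*x^4 - 108*x^3 + 90*x^2 - 36*x + 9) dx. Term by term:
    ∫_0^3 81*x^4 dx = 19683/5;  ∫_0^3 -108*x^3 dx = -2187;  ∫_0^3 90*x^2 dx = 810;
    ∫_0^3 -36*x dx = -162;  ∫_0^3 9 dx = 27.
  Sum: 19683/5 − 2187 + 810 − 162 + 27 = 12123/5.
Adding: ||u||_{H^1}^2 = 61287/35 + 12123/5 = 146148/35.


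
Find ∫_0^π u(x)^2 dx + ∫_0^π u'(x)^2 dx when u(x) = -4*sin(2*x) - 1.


||u||_{H^1(0,π)}^2 = 41*π

u'(x) = -8*cos(2*x).
Expand u² and (u')² and integrate term by term on (0, π), using: for integers n ≥ 1, ∫_0^π sin²(nx) dx = ∫_0^π cos²(nx) dx = π/2; for n ≠ n', ∫_0^π sin(nx)sin(n'x) dx = ∫_0^π cos(nx)cos(n'x) dx = 0; and by product-to-sum, ∫_0^π sin(nx)cos(n'x) dx = ½∫_0^π [sin((n+n')x) + sin((n−n')x)] dx, which is 0 when n+n' is even and 2n/(n²−n'²) when n+n' is odd (it need not vanish on (0, π)). For the constant mode: ∫_0^π 1 dx = π, ∫_0^π cos(nx) dx = 0, ∫_0^π sin(nx) dx = (1−(−1)^n)/n.
  u² squared terms: (-1)²·∫1 dx = 1·π = π;  (-4)²·∫sin(2x)² dx = 16·π/2 = 8*π.
  u² cross terms: 2·(-1)·(-4)·∫1·sin(2x) dx = 8·(0) = 0.
  So ∫_0^π u² dx = π + 8*π + 0 = 9*π.
  (u')² squared terms: (-8)²·∫cos(2x)² dx = 64·π/2 = 32*π.
  So ∫_0^π (u')² dx = 32*π.
||u||_{H^1}^2 = (9*π) + (32*π) = 41*π.


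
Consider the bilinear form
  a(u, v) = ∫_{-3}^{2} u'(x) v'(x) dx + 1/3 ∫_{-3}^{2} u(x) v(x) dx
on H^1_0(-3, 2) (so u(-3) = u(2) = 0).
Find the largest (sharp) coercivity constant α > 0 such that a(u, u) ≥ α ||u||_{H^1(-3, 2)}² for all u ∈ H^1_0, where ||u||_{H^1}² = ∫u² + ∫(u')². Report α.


α = (25/3 + π^2)/(π^2 + 25)

Coercivity of a(·,·) on H^1_0(-3, 2) means a(u, u) ≥ α ||u||_{H^1}² for every u ∈ H^1_0.
The interval has length L = 5, and Poincaré/coercivity depend only on L. Here a(u, u) = ∫(u')² + (1/3)·∫u².
Here 0 < c = 1/3 < 1. The condition a(u,u) ≥ α||u||_{H^1}² reads (1−α)∫(u')² ≥ (α−c)∫u². Any admissible α is ≤ 1 (rapidly oscillating u have ∫u²/∫(u')² → 0), and α = 1 would force 0 ≥ (1−c)∫u², impossible since c < 1; so 1−α > 0. By the sharp Poincaré inequality on H^1_0 of an interval of length L, ∫(u')² ≥ (π/L)²∫u² with equality for the first sine mode sin(π(x−x₀)/L) (x₀ the left endpoint), so the inequality holds for all u iff (1−α)(π/L)² ≥ α − c, i.e. α ≤ ((π/L)² + c)/((π/L)² + 1) = (1 + c(L/π)²)/(1 + (L/π)²). With (π/L)² = π^2/25 and c = 1/3, the largest admissible constant is α = ((π/L)² + c)/((π/L)² + 1).
Simplifying, α = (25/3 + π^2)/(π^2 + 25).


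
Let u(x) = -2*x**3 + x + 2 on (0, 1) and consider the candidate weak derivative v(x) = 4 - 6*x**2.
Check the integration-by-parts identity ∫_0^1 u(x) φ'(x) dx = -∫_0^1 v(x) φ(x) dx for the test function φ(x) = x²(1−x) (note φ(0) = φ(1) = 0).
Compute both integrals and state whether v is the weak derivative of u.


LHS = 7/60, RHS = -2/15. No, v is not the weak derivative of u.

u(x) = -2*x**3 + x + 2, classical derivative u'(x) = 1 - 6*x**2.
φ(x) = x²(1−x), so φ'(x) = x*(2 - 3*x).
Note φ(0) = φ(1) = 0, so the boundary term u·φ vanishes.
LHS = ∫_0^1 u(x) φ'(x) dx = ∫_0^1 (6*x^5 - 4*x^4 - 3*x^3 - 4*x^2 + 4*x) dx. Term by term:
  ∫_0^1 6*x^5 dx = 1;  ∫_0^1 -4*x^4 dx = -4/5;  ∫_0^1 -3*x^3 dx = -3/4;
  ∫_0^1 -4*x^2 dx = -4/3;  ∫_0^1 4*x dx = 2.
Sum: 1 − 4/5 − 3/4 − 4/3 + 2 = 7/60.
So LHS = 7/60.
∫_0^1 v(x) φ(x) dx = ∫_0^1 (6*x^5 - 6*x^4 - 4*x^3 + 4*x^2) dx. Term by term:
  ∫_0^1 6*x^5 dx = 1;  ∫_0^1 -6*x^4 dx = -6/5;  ∫_0^1 -4*x^3 dx = -1;
  ∫_0^1 4*x^2 dx = 4/3.
Sum: 1 − 6/5 − 1 + 4/3 = 2/15.
So RHS = -∫_0^1 v(x) φ(x) dx = -2/15.
LHS − RHS = 1/4 ≠ 0, so the identity fails.
(For a valid weak derivative the identity must hold for EVERY test function, in particular this one. The failure shows v is NOT the weak derivative of u.)
Correct weak derivative would be u'(x) = 1 - 6*x**2.


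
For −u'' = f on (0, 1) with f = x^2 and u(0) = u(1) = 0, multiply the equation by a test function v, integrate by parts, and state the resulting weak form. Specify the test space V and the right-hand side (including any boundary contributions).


V = H^1_0(0, 1) (so v(0) = v(1) = 0); weak form: ∫_0^1 u'v' dx = ∫_0^1 (x^2) v dx for all v ∈ V.

Multiply both sides by a test function v and integrate from 0 to 1:
  ∫_0^1 −u''(x) v(x) dx = ∫_0^1 f(x) v(x) dx.
Integrate the LHS by parts once:
  ∫_0^1 −u'' v dx = −[u'(x) v(x)]_0^1 + ∫_0^1 u'(x) v'(x) dx.
Thus ∫_0^1 u'(x) v'(x) dx = ∫_0^1 f(x) v(x) dx + [u'(x) v(x)]_0^1.
Choose V so that boundary terms are either known or forced to vanish.
u is Dirichlet: u(0) = u(1) = 0. Let V = H^1_0(0, 1); then v(0) = v(1) = 0, and [u' v]_0^1 = 0.
Weak formulation: find u (satisfying any essential BC) such that ∫_0^1 u'(x) v'(x) dx = ∫_0^1 f v dx for all v ∈ V.
Substituting f(x) = x^2, the right-hand side is ∫_0^1 (x^2) v dx.


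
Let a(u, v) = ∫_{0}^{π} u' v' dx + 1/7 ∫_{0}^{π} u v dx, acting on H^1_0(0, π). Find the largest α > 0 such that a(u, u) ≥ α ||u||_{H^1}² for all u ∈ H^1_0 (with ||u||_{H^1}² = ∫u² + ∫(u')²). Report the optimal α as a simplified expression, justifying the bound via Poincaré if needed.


α = 4/7

Coercivity of a(·,·) on H^1_0(0, π) means a(u, u) ≥ α ||u||_{H^1}² for every u ∈ H^1_0.
The interval has length L = π, and Poincaré/coercivity depend only on L. Here a(u, u) = ∫(u')² + (1/7)·∫u².
Here 0 < c = 1/7 < 1. The condition a(u,u) ≥ α||u||_{H^1}² reads (1−α)∫(u')² ≥ (α−c)∫u². Any admissible α is ≤ 1 (rapidly oscillating u have ∫u²/∫(u')² → 0), and α = 1 would force 0 ≥ (1−c)∫u², impossible since c < 1; so 1−α > 0. By the sharp Poincaré inequality on H^1_0 of an interval of length L, ∫(u')² ≥ (π/L)²∫u² with equality for the first sine mode sin(π(x−x₀)/L) (x₀ the left endpoint), so the inequality holds for all u iff (1−α)(π/L)² ≥ α − c, i.e. α ≤ ((π/L)² + c)/((π/L)² + 1) = (1 + c(L/π)²)/(1 + (L/π)²). With (π/L)² = 1 and c = 1/7, the largest admissible constant is α = ((π/L)² + c)/((π/L)² + 1).
Simplifying, α = 4/7.


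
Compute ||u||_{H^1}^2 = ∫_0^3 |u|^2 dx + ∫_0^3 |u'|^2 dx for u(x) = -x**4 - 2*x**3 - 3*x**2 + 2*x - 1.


||u||_{H^1}^2 = 1797729/70

The H^1 norm (squared) on an interval (0, L) is
  ||u||_{H^1}^2 = ∫_0^L u(x)^2 dx + ∫_0^L u'(x)^2 dx.
Compute u'(x) = -4*x**3 - 6*x**2 - 6*x + 2.
Then u(x)^2 = x**8 + 4*x**7 + 10*x**6 + 8*x**5 + 3*x**4 - 8*x**3 + 10*x**2 - 4*x + 1 and u'(x)^2 = 16*x**6 + 48*x**5 + 84*x**4 + 56*x**3 + 12*x**2 - 24*x + 4.
Integrate each monomial from 0 to 3 using ∫_0^3 c·x^n dx = c·3^(n+1)/(n+1):
  ∫_0^3 u(x)^2 dx = ∫_0^3 (x^8 + 4*x^7 + 10*x^6 + 8*x^5 + 3*x^4 - 8*x^3 + 10*x^2 - 4*x + 1) dx. Term by term:
    ∫_0^3 x^8 dx = 2187;  ∫_0^3 4*x^7 dx = 6561/2;  ∫_0^3 10*x^6 dx = 21870/7;
    ∫_0^3 8*x^5 dx = 972;  ∫_0^3 3*x^4 dx = 729/5;  ∫_0^3 -8*x^3 dx = -162;
    ∫_0^3 10*x^2 dx = 90;  ∫_0^3 -4*x dx = -18;  ∫_0^3 1 dx = 3.
  Sum: 2187 + 6561/2 + 21870/7 + 972 + 729/5 − 162 + 90 − 18 + 3 = 673581/70.
  ∫_0^3 u'(x)^2 dx = ∫_0^3 (16*x^6 + 48*x^5 + 84*x^4 + 56*x^3 + 12*x^2 - 24*x + 4) dx. Term by term:
    ∫_0^3 16*x^6 dx = 34992/7;  ∫_0^3 48*x^5 dx = 5832;  ∫_0^3 84*x^4 dx = 20412/5;
    ∫_0^3 56*x^3 dx = 1134;  ∫_0^3 12*x^2 dx = 108;  ∫_0^3 -24*x dx = -108;
    ∫_0^3 4 dx = 12.
  Sum: 34992/7 + 5832 + 20412/5 + 1134 + 108 − 108 + 12 = 562074/35.
Adding: ||u||_{H^1}^2 = 673581/70 + 562074/35 = 1797729/70.


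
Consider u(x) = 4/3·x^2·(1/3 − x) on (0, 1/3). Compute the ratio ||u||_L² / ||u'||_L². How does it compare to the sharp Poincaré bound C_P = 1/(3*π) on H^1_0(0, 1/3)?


||u||_L² / ||u'||_L² = sqrt(14)/42 < C_P = 1/(3*π).

u(x) = 4/3·x^2·(1/3 − x), so u'(x) = 4*x*(2 - 9*x)/9.
u(x) = 4/3·x^2·(1/3 − x) vanishes at x = 0 and x = 1/3, so u ∈ H^1_0(0, 1/3). Differentiate via the product rule and integrate the resulting polynomials term by term.
  ∫_0^1/3 u² dx = ∫_0^1/3 (16*x^6/9 - 32*x^5/27 + 16*x^4/81) dx. Term by term:
    ∫_0^1/3 16*x^6/9 dx = 16/137781;  ∫_0^1/3 -32*x^5/27 dx = -16/59049;  ∫_0^1/3 16*x^4/81 dx = 16/98415.
  Sum: 16/137781 − 16/59049 + 16/98415 = 16/2066715.
  ∫_0^1/3 (u')² dx = ∫_0^1/3 (16*x^4 - 64*x^3/9 + 64*x^2/81) dx. Term by term:
    ∫_0^1/3 16*x^4 dx = 16/1215;  ∫_0^1/3 -64*x^3/9 dx = -16/729;  ∫_0^1/3 64*x^2/81 dx = 64/6561.
  Sum: 16/1215 − 16/729 + 64/6561 = 32/32805.
∫_0^1/3 u² dx = 16/2066715, so ||u||_L² = 4*sqrt(35)/8505.
∫_0^1/3 (u')² dx = 32/32805, so ||u'||_L² = 4*sqrt(10)/405.
Ratio ||u||_L² / ||u'||_L² = sqrt(14)/42.
Sharp Poincaré constant on H^1_0(0, 1/3) is C_P = L/π = 1/(3*π), achieved by sin(3*π·x).
A polynomial bump cannot attain the sharp Poincaré constant (only the first sine eigenfunction does), so the ratio is strictly less than C_P, consistent with ||u||_L² ≤ C_P ||u'||_L².


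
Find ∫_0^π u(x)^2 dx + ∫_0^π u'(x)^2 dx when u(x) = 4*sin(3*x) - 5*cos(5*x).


||u||_{H^1(0,π)}^2 = 405*π

u'(x) = 25*sin(5*x) + 12*cos(3*x).
Expand u² and (u')² and integrate term by term on (0, π), using: for integers n ≥ 1, ∫_0^π sin²(nx) dx = ∫_0^π cos²(nx) dx = π/2; for n ≠ n', ∫_0^π sin(nx)sin(n'x) dx = ∫_0^π cos(nx)cos(n'x) dx = 0; and by product-to-sum, ∫_0^π sin(nx)cos(n'x) dx = ½∫_0^π [sin((n+n')x) + sin((n−n')x)] dx, which is 0 when n+n' is even and 2n/(n²−n'²) when n+n' is odd (it need not vanish on (0, π)).
  u² squared terms: (-5)²·∫cos(5x)² dx = 25·π/2 = 25*π/2;  (4)²·∫sin(3x)² dx = 16·π/2 = 8*π.
  u² cross terms: 2·(-5)·(4)·∫cos(5x)·sin(3x) dx = -40·(0) = 0.
  So ∫_0^π u² dx = 25*π/2 + 8*π + 0 = 41*π/2.
  (u')² squared terms: (12)²·∫cos(3x)² dx = 144·π/2 = 72*π;  (25)²·∫sin(5x)² dx = 625·π/2 = 625*π/2.
  (u')² cross terms: 2·(12)·(25)·∫cos(3x)·sin(5x) dx = 600·(0) = 0.
  So ∫_0^π (u')² dx = 72*π + 625*π/2 + 0 = 769*π/2.
||u||_{H^1}^2 = (41*π/2) + (769*π/2) = 405*π.


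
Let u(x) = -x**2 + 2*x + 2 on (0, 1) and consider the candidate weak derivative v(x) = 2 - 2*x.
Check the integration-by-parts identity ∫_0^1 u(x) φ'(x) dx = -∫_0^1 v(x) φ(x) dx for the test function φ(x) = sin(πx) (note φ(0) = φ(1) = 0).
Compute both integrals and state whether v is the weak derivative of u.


LHS = -2/π, RHS = -2/π. Yes, v = u' weakly.

u(x) = -x**2 + 2*x + 2, classical derivative u'(x) = 2 - 2*x.
φ(x) = sin(πx), so φ'(x) = π*cos(π*x).
Note φ(0) = φ(1) = 0, so the boundary term u·φ vanishes.
LHS = ∫_0^1 u(x) φ'(x) dx = ∫_0^1 (-π*x^2*cos(π*x) + 2*π*x*cos(π*x) + 2*π*cos(π*x)) dx. Term by term:
  ∫_0^1 2*π*cos(π*x) dx = 0;  ∫_0^1 -π*x^2*cos(π*x) dx = 2/π;  ∫_0^1 2*π*x*cos(π*x) dx = -4/π.
Sum: 0 + 2/π − 4/π = -2/π.
So LHS = -2/π.
∫_0^1 v(x) φ(x) dx = ∫_0^1 (-2*x*sin(π*x) + 2*sin(π*x)) dx. Term by term:
  ∫_0^1 2*sin(π*x) dx = 4/π;  ∫_0^1 -2*x*sin(π*x) dx = -2/π.
Sum: 4/π − 2/π = 2/π.
So RHS = -∫_0^1 v(x) φ(x) dx = -2/π.
LHS = RHS, so the identity holds for this test φ.
Moreover u is smooth here and v(x) = u'(x) = 2 - 2*x pointwise, so the identity holds for every test function. Hence v is the weak derivative of u.


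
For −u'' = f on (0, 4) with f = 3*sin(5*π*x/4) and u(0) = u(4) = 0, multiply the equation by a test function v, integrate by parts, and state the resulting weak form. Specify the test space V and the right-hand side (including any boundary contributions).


V = H^1_0(0, 4) (so v(0) = v(4) = 0); weak form: ∫_0^4 u'v' dx = ∫_0^4 (3*sin(5*π*x/4)) v dx for all v ∈ V.

Multiply both sides by a test function v and integrate from 0 to 4:
  ∫_0^4 −u''(x) v(x) dx = ∫_0^4 f(x) v(x) dx.
Integrate the LHS by parts once:
  ∫_0^4 −u'' v dx = −[u'(x) v(x)]_0^4 + ∫_0^4 u'(x) v'(x) dx.
Thus ∫_0^4 u'(x) v'(x) dx = ∫_0^4 f(x) v(x) dx + [u'(x) v(x)]_0^4.
Choose V so that boundary terms are either known or forced to vanish.
u is Dirichlet: u(0) = u(4) = 0. Let V = H^1_0(0, 4); then v(0) = v(4) = 0, and [u' v]_0^4 = 0.
Weak formulation: find u (satisfying any essential BC) such that ∫_0^4 u'(x) v'(x) dx = ∫_0^4 f v dx for all v ∈ V.
Substituting f(x) = 3*sin(5*π*x/4), the right-hand side is ∫_0^4 (3*sin(5*π*x/4)) v dx.


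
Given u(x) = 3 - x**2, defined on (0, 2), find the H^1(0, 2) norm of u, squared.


||u||_{H^1}^2 = 286/15

The H^1 norm (squared) on an interval (0, L) is
  ||u||_{H^1}^2 = ∫_0^L u(x)^2 dx + ∫_0^L u'(x)^2 dx.
Compute u'(x) = -2*x.
Then u(x)^2 = x**4 - 6*x**2 + 9 and u'(x)^2 = 4*x**2.
Integrate each monomial from 0 to 2 using ∫_0^2 c·x^n dx = c·2^(n+1)/(n+1):
  ∫_0^2 u(x)^2 dx = ∫_0^2 (x^4 - 6*x^2 + 9) dx. Term by term:
    ∫_0^2 x^4 dx = 32/5;  ∫_0^2 -6*x^2 dx = -16;  ∫_0^2 9 dx = 18.
  Sum: 32/5 − 16 + 18 = 42/5.
  ∫_0^2 u'(x)^2 dx = ∫_0^2 (4*x^2) dx. Term by term:
    ∫_0^2 4*x^2 dx = 32/3.
Adding: ||u||_{H^1}^2 = 42/5 + 32/3 = 286/15.


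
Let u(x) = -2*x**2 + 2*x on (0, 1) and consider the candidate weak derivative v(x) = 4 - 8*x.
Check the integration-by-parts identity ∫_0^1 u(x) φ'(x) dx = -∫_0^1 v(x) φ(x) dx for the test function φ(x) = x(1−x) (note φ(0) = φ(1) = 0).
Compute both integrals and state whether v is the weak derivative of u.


LHS = 0, RHS = 0. No, v is not the weak derivative of u.

u(x) = -2*x**2 + 2*x, classical derivative u'(x) = 2 - 4*x.
φ(x) = x(1−x), so φ'(x) = 1 - 2*x.
Note φ(0) = φ(1) = 0, so the boundary term u·φ vanishes.
LHS = ∫_0^1 u(x) φ'(x) dx = ∫_0^1 (4*x^3 - 6*x^2 + 2*x) dx. Term by term:
  ∫_0^1 4*x^3 dx = 1;  ∫_0^1 -6*x^2 dx = -2;  ∫_0^1 2*x dx = 1.
Sum: 1 − 2 + 1 = 0.
So LHS = 0.
∫_0^1 v(x) φ(x) dx = ∫_0^1 (8*x^3 - 12*x^2 + 4*x) dx. Term by term:
  ∫_0^1 8*x^3 dx = 2;  ∫_0^1 -12*x^2 dx = -4;  ∫_0^1 4*x dx = 2.
Sum: 2 − 4 + 2 = 0.
So RHS = -∫_0^1 v(x) φ(x) dx = 0.
LHS = RHS, so the identity holds for this particular φ. But this is necessary, not sufficient: a weak derivative must satisfy the identity for EVERY test function in C_c^∞(0, 1).
Here u is smooth, so its weak derivative equals its classical derivative u'(x) = 2 - 4*x. Since v(x) = 4 - 8*x ≠ u'(x), v is NOT the weak derivative of u — the agreement for this single φ is a coincidence (the difference v − u' happens to be L²-orthogonal to this φ).


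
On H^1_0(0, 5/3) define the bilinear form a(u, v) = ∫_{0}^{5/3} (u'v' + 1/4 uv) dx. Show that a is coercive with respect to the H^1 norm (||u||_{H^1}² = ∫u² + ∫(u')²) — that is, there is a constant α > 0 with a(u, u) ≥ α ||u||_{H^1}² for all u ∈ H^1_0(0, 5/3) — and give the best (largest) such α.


α = (25 + 36*π^2)/(4*(25 + 9*π^2))

Coercivity of a(·,·) on H^1_0(0, 5/3) means a(u, u) ≥ α ||u||_{H^1}² for every u ∈ H^1_0.
The interval has length L = 5/3, and Poincaré/coercivity depend only on L. Here a(u, u) = ∫(u')² + (1/4)·∫u².
Here 0 < c = 1/4 < 1. The condition a(u,u) ≥ α||u||_{H^1}² reads (1−α)∫(u')² ≥ (α−c)∫u². Any admissible α is ≤ 1 (rapidly oscillating u have ∫u²/∫(u')² → 0), and α = 1 would force 0 ≥ (1−c)∫u², impossible since c < 1; so 1−α > 0. By the sharp Poincaré inequality on H^1_0 of an interval of length L, ∫(u')² ≥ (π/L)²∫u² with equality for the first sine mode sin(π(x−x₀)/L) (x₀ the left endpoint), so the inequality holds for all u iff (1−α)(π/L)² ≥ α − c, i.e. α ≤ ((π/L)² + c)/((π/L)² + 1) = (1 + c(L/π)²)/(1 + (L/π)²). With (π/L)² = 9*π^2/25 and c = 1/4, the largest admissible constant is α = ((π/L)² + c)/((π/L)² + 1).
Simplifying, α = (25 + 36*π^2)/(4*(25 + 9*π^2)).


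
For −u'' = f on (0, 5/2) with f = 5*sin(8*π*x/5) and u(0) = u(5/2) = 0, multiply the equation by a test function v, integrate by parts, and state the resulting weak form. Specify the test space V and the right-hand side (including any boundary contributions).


V = H^1_0(0, 5/2) (so v(0) = v(5/2) = 0); weak form: ∫_0^5/2 u'v' dx = ∫_0^5/2 (5*sin(8*π*x/5)) v dx for all v ∈ V.

Multiply both sides by a test function v and integrate from 0 to 5/2:
  ∫_0^5/2 −u''(x) v(x) dx = ∫_0^5/2 f(x) v(x) dx.
Integrate the LHS by parts once:
  ∫_0^5/2 −u'' v dx = −[u'(x) v(x)]_0^5/2 + ∫_0^5/2 u'(x) v'(x) dx.
Thus ∫_0^5/2 u'(x) v'(x) dx = ∫_0^5/2 f(x) v(x) dx + [u'(x) v(x)]_0^5/2.
Choose V so that boundary terms are either known or forced to vanish.
u is Dirichlet: u(0) = u(5/2) = 0. Let V = H^1_0(0, 5/2); then v(0) = v(5/2) = 0, and [u' v]_0^5/2 = 0.
Weak formulation: find u (satisfying any essential BC) such that ∫_0^5/2 u'(x) v'(x) dx = ∫_0^5/2 f v dx for all v ∈ V.
Substituting f(x) = 5*sin(8*π*x/5), the right-hand side is ∫_0^5/2 (5*sin(8*π*x/5)) v dx.


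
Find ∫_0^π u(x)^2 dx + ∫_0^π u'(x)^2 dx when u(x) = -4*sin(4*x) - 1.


||u||_{H^1(0,π)}^2 = 137*π

u'(x) = -16*cos(4*x).
Expand u² and (u')² and integrate term by term on (0, π), using: for integers n ≥ 1, ∫_0^π sin²(nx) dx = ∫_0^π cos²(nx) dx = π/2; for n ≠ n', ∫_0^π sin(nx)sin(n'x) dx = ∫_0^π cos(nx)cos(n'x) dx = 0; and by product-to-sum, ∫_0^π sin(nx)cos(n'x) dx = ½∫_0^π [sin((n+n')x) + sin((n−n')x)] dx, which is 0 when n+n' is even and 2n/(n²−n'²) when n+n' is odd (it need not vanish on (0, π)). For the constant mode: ∫_0^π 1 dx = π, ∫_0^π cos(nx) dx = 0, ∫_0^π sin(nx) dx = (1−(−1)^n)/n.
  u² squared terms: (-1)²·∫1 dx = 1·π = π;  (-4)²·∫sin(4x)² dx = 16·π/2 = 8*π.
  u² cross terms: 2·(-1)·(-4)·∫1·sin(4x) dx = 8·(0) = 0.
  So ∫_0^π u² dx = π + 8*π + 0 = 9*π.
  (u')² squared terms: (-16)²·∫cos(4x)² dx = 256·π/2 = 128*π.
  So ∫_0^π (u')² dx = 128*π.
||u||_{H^1}^2 = (9*π) + (128*π) = 137*π.


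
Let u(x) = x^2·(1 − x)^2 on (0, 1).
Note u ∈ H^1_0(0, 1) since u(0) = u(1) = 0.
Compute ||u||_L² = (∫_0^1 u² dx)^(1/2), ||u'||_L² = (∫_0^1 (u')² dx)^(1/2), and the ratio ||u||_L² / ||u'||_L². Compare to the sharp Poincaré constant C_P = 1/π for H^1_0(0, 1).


||u||_L² / ||u'||_L² = sqrt(3)/6 < C_P = 1/π.

u(x) = x^2·(1 − x)^2, so u'(x) = 2*x*(x - 1)*(2*x - 1).
u(x) = x^2·(1 − x)^2 vanishes at x = 0 and x = 1, so u ∈ H^1_0(0, 1). Differentiate via the product rule and integrate the resulting polynomials term by term.
  ∫_0^1 u² dx = ∫_0^1 (x^8 - 4*x^7 + 6*x^6 - 4*x^5 + x^4) dx. Term by term:
    ∫_0^1 x^8 dx = 1/9;  ∫_0^1 -4*x^7 dx = -1/2;  ∫_0^1 6*x^6 dx = 6/7;
    ∫_0^1 -4*x^5 dx = -2/3;  ∫_0^1 x^4 dx = 1/5.
  Sum: 1/9 − 1/2 + 6/7 − 2/3 + 1/5 = 1/630.
  ∫_0^1 (u')² dx = ∫_0^1 (16*x^6 - 48*x^5 + 52*x^4 - 24*x^3 + 4*x^2) dx. Term by term:
    ∫_0^1 16*x^6 dx = 16/7;  ∫_0^1 -48*x^5 dx = -8;  ∫_0^1 52*x^4 dx = 52/5;
    ∫_0^1 -24*x^3 dx = -6;  ∫_0^1 4*x^2 dx = 4/3.
  Sum: 16/7 − 8 + 52/5 − 6 + 4/3 = 2/105.
∫_0^1 u² dx = 1/630, so ||u||_L² = sqrt(70)/210.
∫_0^1 (u')² dx = 2/105, so ||u'||_L² = sqrt(210)/105.
Ratio ||u||_L² / ||u'||_L² = sqrt(3)/6.
Sharp Poincaré constant on H^1_0(0, 1) is C_P = L/π = 1/π, achieved by sin(π·x).
A polynomial bump cannot attain the sharp Poincaré constant (only the first sine eigenfunction does), so the ratio is strictly less than C_P, consistent with ||u||_L² ≤ C_P ||u'||_L².


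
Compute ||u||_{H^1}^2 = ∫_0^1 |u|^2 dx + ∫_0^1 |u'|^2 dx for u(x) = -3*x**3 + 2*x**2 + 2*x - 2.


||u||_{H^1}^2 = 171/35

The H^1 norm (squared) on an interval (0, L) is
  ||u||_{H^1}^2 = ∫_0^L u(x)^2 dx + ∫_0^L u'(x)^2 dx.
Compute u'(x) = -9*x**2 + 4*x + 2.
Then u(x)^2 = 9*x**6 - 12*x**5 - 8*x**4 + 20*x**3 - 4*x**2 - 8*x + 4 and u'(x)^2 = 81*x**4 - 72*x**3 - 20*x**2 + 16*x + 4.
Integrate each monomial from 0 to 1 using ∫_0^1 c·x^n dx = c·1^(n+1)/(n+1):
  ∫_0^1 u(x)^2 dx = ∫_0^1 (9*x^6 - 12*x^5 - 8*x^4 + 20*x^3 - 4*x^2 - 8*x + 4) dx. Term by term:
    ∫_0^1 9*x^6 dx = 9/7;  ∫_0^1 -12*x^5 dx = -2;  ∫_0^1 -8*x^4 dx = -8/5;
    ∫_0^1 20*x^3 dx = 5;  ∫_0^1 -4*x^2 dx = -4/3;  ∫_0^1 -8*x dx = -4;
    ∫_0^1 4 dx = 4.
  Sum: 9/7 − 2 − 8/5 + 5 − 4/3 − 4 + 4 = 142/105.
  ∫_0^1 u'(x)^2 dx = ∫_0^1 (81*x^4 - 72*x^3 - 20*x^2 + 16*x + 4) dx. Term by term:
    ∫_0^1 81*x^4 dx = 81/5;  ∫_0^1 -72*x^3 dx = -18;  ∫_0^1 -20*x^2 dx = -20/3;
    ∫_0^1 16*x dx = 8;  ∫_0^1 4 dx = 4.
  Sum: 81/5 − 18 − 20/3 + 8 + 4 = 53/15.
Adding: ||u||_{H^1}^2 = 142/105 + 53/15 = 171/35.


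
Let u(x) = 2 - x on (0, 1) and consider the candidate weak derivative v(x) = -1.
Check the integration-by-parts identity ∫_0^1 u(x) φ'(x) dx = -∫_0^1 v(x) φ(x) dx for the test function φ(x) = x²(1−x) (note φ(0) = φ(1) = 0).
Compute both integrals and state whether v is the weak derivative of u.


LHS = 1/12, RHS = 1/12. Yes, v = u' weakly.

u(x) = 2 - x, classical derivative u'(x) = -1.
φ(x) = x²(1−x), so φ'(x) = x*(2 - 3*x).
Note φ(0) = φ(1) = 0, so the boundary term u·φ vanishes.
LHS = ∫_0^1 u(x) φ'(x) dx = ∫_0^1 (3*x^3 - 8*x^2 + 4*x) dx. Term by term:
  ∫_0^1 3*x^3 dx = 3/4;  ∫_0^1 -8*x^2 dx = -8/3;  ∫_0^1 4*x dx = 2.
Sum: 3/4 − 8/3 + 2 = 1/12.
So LHS = 1/12.
∫_0^1 v(x) φ(x) dx = ∫_0^1 (x^3 - x^2) dx. Term by term:
  ∫_0^1 x^3 dx = 1/4;  ∫_0^1 -x^2 dx = -1/3.
Sum: 1/4 − 1/3 = -1/12.
So RHS = -∫_0^1 v(x) φ(x) dx = 1/12.
LHS = RHS, so the identity holds for this test φ.
Moreover u is smooth here and v(x) = u'(x) = -1 pointwise, so the identity holds for every test function. Hence v is the weak derivative of u.


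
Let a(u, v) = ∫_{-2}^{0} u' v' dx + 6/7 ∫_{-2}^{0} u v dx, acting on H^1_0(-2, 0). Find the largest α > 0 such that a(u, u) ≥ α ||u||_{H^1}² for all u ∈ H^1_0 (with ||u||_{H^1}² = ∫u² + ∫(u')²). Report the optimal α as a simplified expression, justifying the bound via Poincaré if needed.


α = (24/7 + π^2)/(4 + π^2)

Coercivity of a(·,·) on H^1_0(-2, 0) means a(u, u) ≥ α ||u||_{H^1}² for every u ∈ H^1_0.
The interval has length L = 2, and Poincaré/coercivity depend only on L. Here a(u, u) = ∫(u')² + (6/7)·∫u².
Here 0 < c = 6/7 < 1. The condition a(u,u) ≥ α||u||_{H^1}² reads (1−α)∫(u')² ≥ (α−c)∫u². Any admissible α is ≤ 1 (rapidly oscillating u have ∫u²/∫(u')² → 0), and α = 1 would force 0 ≥ (1−c)∫u², impossible since c < 1; so 1−α > 0. By the sharp Poincaré inequality on H^1_0 of an interval of length L, ∫(u')² ≥ (π/L)²∫u² with equality for the first sine mode sin(π(x−x₀)/L) (x₀ the left endpoint), so the inequality holds for all u iff (1−α)(π/L)² ≥ α − c, i.e. α ≤ ((π/L)² + c)/((π/L)² + 1) = (1 + c(L/π)²)/(1 + (L/π)²). With (π/L)² = π^2/4 and c = 6/7, the largest admissible constant is α = ((π/L)² + c)/((π/L)² + 1).
Simplifying, α = (24/7 + π^2)/(4 + π^2).


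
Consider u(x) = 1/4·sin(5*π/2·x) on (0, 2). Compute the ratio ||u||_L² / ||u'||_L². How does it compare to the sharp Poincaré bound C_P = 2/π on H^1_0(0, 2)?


||u||_L² / ||u'||_L² = 2/(5*π) < C_P = 2/π.

u(x) = 1/4·sin(5*π/2·x), so u'(x) = 5*π*cos(5*π*x/2)/8.
Writing u(x) = A·sin(kπx/L) with A = 1/4 and k = 5, use ∫_0^L sin²(kπx/L) dx = L/2 and ∫_0^L cos²(kπx/L) dx = L/2.
u² = 1/16·sin²(5*π/2·x) and (u')² = 25*π^2/64·cos²(5*π/2·x), and each of sin², cos² integrates to L/2 = 1 over (0, 2).
∫_0^2 u² dx = 1/16, so ||u||_L² = 1/4.
∫_0^2 (u')² dx = 25*π^2/64, so ||u'||_L² = 5*π/8.
Ratio ||u||_L² / ||u'||_L² = 2/(5*π).
Sharp Poincaré constant on H^1_0(0, 2) is C_P = L/π = 2/π, achieved by sin(π/2·x).
This is the k = 5 harmonic; the ratio L/(kπ) is strictly less than C_P = L/π, consistent with the sharp inequality ||u||_L² ≤ C_P ||u'||_L².


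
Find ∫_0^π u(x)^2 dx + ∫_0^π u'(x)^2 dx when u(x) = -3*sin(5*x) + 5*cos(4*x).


||u||_{H^1(0,π)}^2 = -1700/3 + 659*π/2

u'(x) = -20*sin(4*x) - 15*cos(5*x).
Expand u² and (u')² and integrate term by term on (0, π), using: for integers n ≥ 1, ∫_0^π sin²(nx) dx = ∫_0^π cos²(nx) dx = π/2; for n ≠ n', ∫_0^π sin(nx)sin(n'x) dx = ∫_0^π cos(nx)cos(n'x) dx = 0; and by product-to-sum, ∫_0^π sin(nx)cos(n'x) dx = ½∫_0^π [sin((n+n')x) + sin((n−n')x)] dx, which is 0 when n+n' is even and 2n/(n²−n'²) when n+n' is odd (it need not vanish on (0, π)).
  u² squared terms: (-3)²·∫sin(5x)² dx = 9·π/2 = 9*π/2;  (5)²·∫cos(4x)² dx = 25·π/2 = 25*π/2.
  u² cross terms: 2·(-3)·(5)·∫sin(5x)·cos(4x) dx = -30·(10/9) = -100/3.
  So ∫_0^π u² dx = 9*π/2 + 25*π/2 − 100/3 = -100/3 + 17*π.
  (u')² squared terms: (-20)²·∫sin(4x)² dx = 400·π/2 = 200*π;  (-15)²·∫cos(5x)² dx = 225·π/2 = 225*π/2.
  (u')² cross terms: 2·(-20)·(-15)·∫sin(4x)·cos(5x) dx = 600·(-8/9) = -1600/3.
  So ∫_0^π (u')² dx = 200*π + 225*π/2 − 1600/3 = -1600/3 + 625*π/2.
||u||_{H^1}^2 = (-100/3 + 17*π) + (-1600/3 + 625*π/2) = -1700/3 + 659*π/2.


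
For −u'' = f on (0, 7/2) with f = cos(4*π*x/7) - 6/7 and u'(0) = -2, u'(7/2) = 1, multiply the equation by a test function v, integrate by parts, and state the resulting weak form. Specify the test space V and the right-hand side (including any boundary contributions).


V = H^1(0, 7/2) (v unrestricted at boundary; u is determined up to an additive constant); weak form: ∫_0^7/2 u'v' dx = ∫_0^7/2 (cos(4*π*x/7) - 6/7) v dx + v(7/2) + 2·v(0) for all v ∈ V.

Multiply both sides by a test function v and integrate from 0 to 7/2:
  ∫_0^7/2 −u''(x) v(x) dx = ∫_0^7/2 f(x) v(x) dx.
Integrate the LHS by parts once:
  ∫_0^7/2 −u'' v dx = −[u'(x) v(x)]_0^7/2 + ∫_0^7/2 u'(x) v'(x) dx.
Thus ∫_0^7/2 u'(x) v'(x) dx = ∫_0^7/2 f(x) v(x) dx + [u'(x) v(x)]_0^7/2.
Choose V so that boundary terms are either known or forced to vanish.
u has inhomogeneous Neumann u'(0) = -2, u'(7/2) = 1. [u' v]_0^7/2 = (1)·v(7/2) − (-2)·v(0) = v(7/2) + 2·v(0). Take V = H^1(0, 7/2); boundary term becomes part of RHS.
Weak formulation: find u (satisfying any essential BC) such that ∫_0^7/2 u'(x) v'(x) dx = ∫_0^7/2 f v dx + v(7/2) + 2·v(0) for all v ∈ V (Neumann data are natural BCs: they enter the RHS as boundary terms).
Substituting f(x) = cos(4*π*x/7) - 6/7, the right-hand side is ∫_0^7/2 (cos(4*π*x/7) - 6/7) v dx + v(7/2) + 2·v(0).
Compatibility check (pure Neumann): taking v ≡ 1 ∈ V gives 0 = ∫_0^7/2 f dx + (1) − (-2), i.e. ∫_0^7/2 f dx must equal u'(0) − u'(7/2) = -3. Indeed ∫_0^7/2 (cos(4*π*x/7) - 6/7) dx = -3, so the data are compatible. The solution is then unique only up to an additive constant (fix it e.g. by requiring ∫_0^7/2 u dx = 0).


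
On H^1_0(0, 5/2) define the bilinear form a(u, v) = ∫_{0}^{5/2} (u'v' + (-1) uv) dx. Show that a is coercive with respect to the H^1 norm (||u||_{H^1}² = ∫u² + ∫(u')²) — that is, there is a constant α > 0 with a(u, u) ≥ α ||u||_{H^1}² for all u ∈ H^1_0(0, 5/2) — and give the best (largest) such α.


α = (-25 + 4*π^2)/(25 + 4*π^2)

Coercivity of a(·,·) on H^1_0(0, 5/2) means a(u, u) ≥ α ||u||_{H^1}² for every u ∈ H^1_0.
The interval has length L = 5/2, and Poincaré/coercivity depend only on L. Here a(u, u) = ∫(u')² + (-1)·∫u².
Here c = -1 < 0 with |c| < (π/L)² = 4*π^2/25, so coercivity still holds. The condition a(u,u) ≥ α||u||_{H^1}² reads (1−α)∫(u')² ≥ (α−c)∫u². Any admissible α is ≤ 1 (rapidly oscillating u have ∫u²/∫(u')² → 0), and α = 1 would force 0 ≥ (1−c)∫u², impossible since c < 1; so 1−α > 0. By the sharp Poincaré inequality on H^1_0 of an interval of length L, ∫(u')² ≥ (π/L)²∫u² with equality for the first sine mode sin(π(x−x₀)/L) (x₀ the left endpoint), so the inequality holds for all u iff (1−α)(π/L)² ≥ α − c, i.e. α ≤ ((π/L)² + c)/((π/L)² + 1) = (1 + c(L/π)²)/(1 + (L/π)²). (Direct route, valid since c ≤ 0: Poincaré gives c∫u² ≥ c(L/π)²∫(u')², so a(u,u) ≥ (1 + c(L/π)²)∫(u')², while ||u||_{H^1}² ≤ (1 + (L/π)²)∫(u')²; dividing yields the same α.) With (π/L)² = 4*π^2/25 and c = -1, the largest admissible constant is α = ((π/L)² + c)/((π/L)² + 1).
Simplifying, α = (-25 + 4*π^2)/(25 + 4*π^2).


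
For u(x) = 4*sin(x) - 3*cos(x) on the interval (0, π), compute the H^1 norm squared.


||u||_{H^1(0,π)}^2 = 25*π

u'(x) = 3*sin(x) + 4*cos(x).
Expand u² and (u')² and integrate term by term on (0, π), using: for integers n ≥ 1, ∫_0^π sin²(nx) dx = ∫_0^π cos²(nx) dx = π/2; for n ≠ n', ∫_0^π sin(nx)sin(n'x) dx = ∫_0^π cos(nx)cos(n'x) dx = 0; and by product-to-sum, ∫_0^π sin(nx)cos(n'x) dx = ½∫_0^π [sin((n+n')x) + sin((n−n')x)] dx, which is 0 when n+n' is even and 2n/(n²−n'²) when n+n' is odd (it need not vanish on (0, π)).
  u² squared terms: (-3)²·∫cos(x)² dx = 9·π/2 = 9*π/2;  (4)²·∫sin(x)² dx = 16·π/2 = 8*π.
  u² cross terms: 2·(-3)·(4)·∫cos(x)·sin(x) dx = -24·(0) = 0.
  So ∫_0^π u² dx = 9*π/2 + 8*π + 0 = 25*π/2.
  (u')² squared terms: (3)²·∫sin(x)² dx = 9·π/2 = 9*π/2;  (4)²·∫cos(x)² dx = 16·π/2 = 8*π.
  (u')² cross terms: 2·(3)·(4)·∫sin(x)·cos(x) dx = 24·(0) = 0.
  So ∫_0^π (u')² dx = 9*π/2 + 8*π + 0 = 25*π/2.
||u||_{H^1}^2 = (25*π/2) + (25*π/2) = 25*π.


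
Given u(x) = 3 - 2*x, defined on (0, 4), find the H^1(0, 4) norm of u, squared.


||u||_{H^1}^2 = 124/3

The H^1 norm (squared) on an interval (0, L) is
  ||u||_{H^1}^2 = ∫_0^L u(x)^2 dx + ∫_0^L u'(x)^2 dx.
Compute u'(x) = -2.
Then u(x)^2 = 4*x**2 - 12*x + 9 and u'(x)^2 = 4.
Integrate each monomial from 0 to 4 using ∫_0^4 c·x^n dx = c·4^(n+1)/(n+1):
  ∫_0^4 u(x)^2 dx = ∫_0^4 (4*x^2 - 12*x + 9) dx. Term by term:
    ∫_0^4 4*x^2 dx = 256/3;  ∫_0^4 -12*x dx = -96;  ∫_0^4 9 dx = 36.
  Sum: 256/3 − 96 + 36 = 76/3.
  ∫_0^4 u'(x)^2 dx = ∫_0^4 (4) dx. Term by term:
    ∫_0^4 4 dx = 16.
Adding: ||u||_{H^1}^2 = 76/3 + 16 = 124/3.


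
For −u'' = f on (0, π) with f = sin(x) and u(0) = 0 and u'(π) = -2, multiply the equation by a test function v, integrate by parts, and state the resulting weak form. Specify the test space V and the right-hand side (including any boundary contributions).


V = {v ∈ H^1(0, π) : v(0) = 0} (test functions vanish at x = 0 where u is specified); weak form: ∫_0^π u'v' dx = ∫_0^π (sin(x)) v dx − 2·v(π) for all v ∈ V.

Multiply both sides by a test function v and integrate from 0 to π:
  ∫_0^π −u''(x) v(x) dx = ∫_0^π f(x) v(x) dx.
Integrate the LHS by parts once:
  ∫_0^π −u'' v dx = −[u'(x) v(x)]_0^π + ∫_0^π u'(x) v'(x) dx.
Thus ∫_0^π u'(x) v'(x) dx = ∫_0^π f(x) v(x) dx + [u'(x) v(x)]_0^π.
Choose V so that boundary terms are either known or forced to vanish.
Mixed BC: u(0) = 0 (Dirichlet) and u'(π) = -2 (Neumann). Define V = {v ∈ H^1(0, π) : v(0) = 0}. Then [u' v]_0^π = u'(π)·v(π) − u'(0)·0 = − 2·v(π).
Weak formulation: find u (satisfying any essential BC) such that ∫_0^π u'(x) v'(x) dx = ∫_0^π f v dx − 2·v(π) for all v ∈ V (Dirichlet at 0 absorbed into V; Neumann datum at x = π contributes the boundary term).
Substituting f(x) = sin(x), the right-hand side is ∫_0^π (sin(x)) v dx − 2·v(π).


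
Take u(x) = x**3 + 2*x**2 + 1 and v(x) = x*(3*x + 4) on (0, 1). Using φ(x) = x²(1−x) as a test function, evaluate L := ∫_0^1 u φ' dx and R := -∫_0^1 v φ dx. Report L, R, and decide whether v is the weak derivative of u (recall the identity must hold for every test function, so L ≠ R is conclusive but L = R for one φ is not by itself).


LHS = -3/10, RHS = -3/10. Yes, v = u' weakly.

u(x) = x**3 + 2*x**2 + 1, classical derivative u'(x) = 3*x**2 + 4*x.
φ(x) = x²(1−x), so φ'(x) = x*(2 - 3*x).
Note φ(0) = φ(1) = 0, so the boundary term u·φ vanishes.
LHS = ∫_0^1 u(x) φ'(x) dx = ∫_0^1 (-3*x^5 - 4*x^4 + 4*x^3 - 3*x^2 + 2*x) dx. Term by term:
  ∫_0^1 -3*x^5 dx = -1/2;  ∫_0^1 -4*x^4 dx = -4/5;  ∫_0^1 4*x^3 dx = 1;
  ∫_0^1 -3*x^2 dx = -1;  ∫_0^1 2*x dx = 1.
Sum: -1/2 − 4/5 + 1 − 1 + 1 = -3/10.
So LHS = -3/10.
∫_0^1 v(x) φ(x) dx = ∫_0^1 (-3*x^5 - x^4 + 4*x^3) dx. Term by term:
  ∫_0^1 -3*x^5 dx = -1/2;  ∫_0^1 -x^4 dx = -1/5;  ∫_0^1 4*x^3 dx = 1.
Sum: -1/2 − 1/5 + 1 = 3/10.
So RHS = -∫_0^1 v(x) φ(x) dx = -3/10.
LHS = RHS, so the identity holds for this test φ.
Moreover u is smooth here and v(x) = u'(x) = 3*x**2 + 4*x pointwise, so the identity holds for every test function. Hence v is the weak derivative of u.


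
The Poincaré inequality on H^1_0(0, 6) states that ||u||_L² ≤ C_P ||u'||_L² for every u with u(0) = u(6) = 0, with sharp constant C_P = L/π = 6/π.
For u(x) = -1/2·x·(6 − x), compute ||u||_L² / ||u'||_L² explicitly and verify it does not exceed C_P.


||u||_L² / ||u'||_L² = 3*sqrt(10)/5 < C_P = 6/π.

u(x) = -1/2·x·(6 − x), so u'(x) = x - 3.
u(x) = -1/2·x·(6 − x) vanishes at x = 0 and x = 6, so u ∈ H^1_0(0, 6). Differentiate via the product rule and integrate the resulting polynomials term by term.
  ∫_0^6 u² dx = ∫_0^6 (x^4/4 - 3*x^3 + 9*x^2) dx. Term by term:
    ∫_0^6 x^4/4 dx = 1944/5;  ∫_0^6 -3*x^3 dx = -972;  ∫_0^6 9*x^2 dx = 648.
  Sum: 1944/5 − 972 + 648 = 324/5.
  ∫_0^6 (u')² dx = ∫_0^6 (x^2 - 6*x + 9) dx. Term by term:
    ∫_0^6 x^2 dx = 72;  ∫_0^6 -6*x dx = -108;  ∫_0^6 9 dx = 54.
  Sum: 72 − 108 + 54 = 18.
∫_0^6 u² dx = 324/5, so ||u||_L² = 18*sqrt(5)/5.
∫_0^6 (u')² dx = 18, so ||u'||_L² = 3*sqrt(2).
Ratio ||u||_L² / ||u'||_L² = 3*sqrt(10)/5.
Sharp Poincaré constant on H^1_0(0, 6) is C_P = L/π = 6/π, achieved by sin(π/6·x).
A polynomial bump cannot attain the sharp Poincaré constant (only the first sine eigenfunction does), so the ratio is strictly less than C_P, consistent with ||u||_L² ≤ C_P ||u'||_L².


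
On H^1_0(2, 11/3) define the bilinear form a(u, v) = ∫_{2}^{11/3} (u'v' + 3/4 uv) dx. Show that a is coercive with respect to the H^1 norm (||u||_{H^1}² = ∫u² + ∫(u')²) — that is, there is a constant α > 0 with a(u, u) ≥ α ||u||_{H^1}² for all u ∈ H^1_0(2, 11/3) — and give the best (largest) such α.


α = 3*(25 + 12*π^2)/(4*(25 + 9*π^2))

Coercivity of a(·,·) on H^1_0(2, 11/3) means a(u, u) ≥ α ||u||_{H^1}² for every u ∈ H^1_0.
The interval has length L = 5/3, and Poincaré/coercivity depend only on L. Here a(u, u) = ∫(u')² + (3/4)·∫u².
Here 0 < c = 3/4 < 1. The condition a(u,u) ≥ α||u||_{H^1}² reads (1−α)∫(u')² ≥ (α−c)∫u². Any admissible α is ≤ 1 (rapidly oscillating u have ∫u²/∫(u')² → 0), and α = 1 would force 0 ≥ (1−c)∫u², impossible since c < 1; so 1−α > 0. By the sharp Poincaré inequality on H^1_0 of an interval of length L, ∫(u')² ≥ (π/L)²∫u² with equality for the first sine mode sin(π(x−x₀)/L) (x₀ the left endpoint), so the inequality holds for all u iff (1−α)(π/L)² ≥ α − c, i.e. α ≤ ((π/L)² + c)/((π/L)² + 1) = (1 + c(L/π)²)/(1 + (L/π)²). With (π/L)² = 9*π^2/25 and c = 3/4, the largest admissible constant is α = ((π/L)² + c)/((π/L)² + 1).
Simplifying, α = 3*(25 + 12*π^2)/(4*(25 + 9*π^2)).
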